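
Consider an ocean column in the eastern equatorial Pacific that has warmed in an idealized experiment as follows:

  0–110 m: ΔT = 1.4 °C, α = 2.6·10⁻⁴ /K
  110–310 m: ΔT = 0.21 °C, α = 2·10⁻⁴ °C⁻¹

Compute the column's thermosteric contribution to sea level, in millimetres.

2.6×10⁻⁴ × 1.4 × 110 = 0.04004 m
110–310 m: 200 × 0.21 × 2×10⁻⁴ = 0.00840 m
Δh = 0.04004 + 0.00840 = 0.04844 m

Δh = 48.4 mm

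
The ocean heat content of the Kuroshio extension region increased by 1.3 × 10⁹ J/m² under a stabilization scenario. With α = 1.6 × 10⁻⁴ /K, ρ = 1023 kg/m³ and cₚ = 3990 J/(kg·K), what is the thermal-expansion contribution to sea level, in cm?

Δh = 5.1 cm

Δh = αQ/(ρcₚ) = 1.6×10⁻⁴ × 1.3×10⁹ / (1023 × 3990) ≈ 0.050958 m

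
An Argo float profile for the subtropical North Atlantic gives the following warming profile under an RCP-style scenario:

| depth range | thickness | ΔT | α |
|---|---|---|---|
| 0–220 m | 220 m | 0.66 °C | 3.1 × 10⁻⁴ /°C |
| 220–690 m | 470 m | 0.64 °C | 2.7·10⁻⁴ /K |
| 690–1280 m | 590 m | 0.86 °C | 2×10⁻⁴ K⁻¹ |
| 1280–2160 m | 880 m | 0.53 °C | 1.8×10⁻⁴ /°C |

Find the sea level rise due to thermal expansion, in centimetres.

Layer 1: 3.1×10⁻⁴ × 0.66 × 220 = 0.045012 m
Layer 2: 0.64 × 470 × 2.7×10⁻⁴ = 0.081216 m
690–1280 m: 2×10⁻⁴ × 0.86 × 590 = 0.10148 m
1280–2160 m: 0.53 × 880 × 1.8×10⁻⁴ = 0.083952 m
Δh = 0.045012 + 0.081216 + 0.10148 + 0.083952 = 0.31166 m

about 31.2 cm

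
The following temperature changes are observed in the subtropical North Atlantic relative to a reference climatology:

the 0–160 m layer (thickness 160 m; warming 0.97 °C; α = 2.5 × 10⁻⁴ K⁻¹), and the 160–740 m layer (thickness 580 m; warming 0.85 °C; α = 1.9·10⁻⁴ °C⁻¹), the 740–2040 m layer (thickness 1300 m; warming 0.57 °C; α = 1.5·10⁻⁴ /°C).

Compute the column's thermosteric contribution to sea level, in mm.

about 240 mm

Layer 1: 160 × 0.97 × 2.5×10⁻⁴ = 0.03880 m
160–740 m: 0.85 × 1.9×10⁻⁴ × 580 = 0.09367 m
0.57 × 1300 × 1.5×10⁻⁴ = 0.11115 m
Δh = 0.03880 + 0.09367 + 0.11115 = 0.24362 m ≈ 240 mm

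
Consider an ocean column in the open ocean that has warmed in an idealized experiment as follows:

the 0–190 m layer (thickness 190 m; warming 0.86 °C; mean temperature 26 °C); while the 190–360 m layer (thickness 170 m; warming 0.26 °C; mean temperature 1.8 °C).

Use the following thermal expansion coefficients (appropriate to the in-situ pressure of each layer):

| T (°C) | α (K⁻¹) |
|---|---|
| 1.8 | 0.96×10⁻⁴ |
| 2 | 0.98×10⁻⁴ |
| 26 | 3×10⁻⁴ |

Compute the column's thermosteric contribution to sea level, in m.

Layer 1 at 26 °C → α = 3×10⁻⁴ K⁻¹
Layer 2 at 1.8 °C → α = 0.96×10⁻⁴ K⁻¹
0–190 m: 3×10⁻⁴ × 190 × 0.86 = 0.04902 m
190–360 m: 0.96×10⁻⁴ × 170 × 0.26 = 0.0042432 m
Δh = 0.04902 + 0.0042432 = 0.0532632 m

about 0.0533 m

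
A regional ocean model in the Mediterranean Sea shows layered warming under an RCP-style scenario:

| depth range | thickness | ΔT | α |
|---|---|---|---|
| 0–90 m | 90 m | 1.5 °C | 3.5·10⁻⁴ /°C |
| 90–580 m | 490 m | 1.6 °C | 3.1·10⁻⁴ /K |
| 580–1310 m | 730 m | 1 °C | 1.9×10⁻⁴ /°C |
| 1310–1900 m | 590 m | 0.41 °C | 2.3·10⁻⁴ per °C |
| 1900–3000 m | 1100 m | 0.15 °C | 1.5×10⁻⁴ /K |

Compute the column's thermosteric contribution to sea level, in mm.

Δh = 509 mm

90 × 3.5×10⁻⁴ × 1.5 = 0.04725 m
90–580 m: 3.1×10⁻⁴ × 1.6 × 490 = 0.24304 m
Layer 3: 1 × 730 × 1.9×10⁻⁴ = 0.13870 m
0.41 × 590 × 2.3×10⁻⁴ = 0.055637 m
1900–3000 m: 0.15 × 1.5×10⁻⁴ × 1100 = 0.02475 m
Δh = 0.04725 + 0.24304 + 0.13870 + 0.055637 + 0.02475 = 0.509377 m ≈ 509 mm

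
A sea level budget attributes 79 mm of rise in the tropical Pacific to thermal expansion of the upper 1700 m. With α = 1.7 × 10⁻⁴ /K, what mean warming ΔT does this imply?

ΔT = Δh/(αH) = 0.079 / (1.7×10⁻⁴ × 1700) ≈ 0.2734 K

ΔT ≈ 0.27 K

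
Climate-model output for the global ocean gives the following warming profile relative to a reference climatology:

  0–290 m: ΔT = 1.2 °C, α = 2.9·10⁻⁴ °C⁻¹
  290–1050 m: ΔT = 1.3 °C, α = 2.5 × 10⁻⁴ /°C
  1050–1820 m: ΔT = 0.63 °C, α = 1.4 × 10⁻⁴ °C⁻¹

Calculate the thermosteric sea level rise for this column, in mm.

0–290 m: 1.2 × 2.9×10⁻⁴ × 290 = 0.10092 m
Layer 2: 760 × 2.5×10⁻⁴ × 1.3 = 0.24700 m
1050–1820 m: 0.63 × 770 × 1.4×10⁻⁴ = 0.067914 m
Δh = 0.10092 + 0.24700 + 0.067914 = 0.415834 m

416 mm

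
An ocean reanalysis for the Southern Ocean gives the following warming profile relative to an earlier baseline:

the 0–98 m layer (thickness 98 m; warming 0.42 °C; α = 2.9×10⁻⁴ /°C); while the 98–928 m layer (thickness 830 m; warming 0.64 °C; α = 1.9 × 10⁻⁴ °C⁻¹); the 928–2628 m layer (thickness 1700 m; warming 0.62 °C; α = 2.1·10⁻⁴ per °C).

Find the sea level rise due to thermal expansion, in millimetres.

330 mm of thermosteric rise

2.9×10⁻⁴ × 98 × 0.42 = 0.0119364 m
1.9×10⁻⁴ × 830 × 0.64 = 0.100928 m
Layer 3: 1700 × 0.62 × 2.1×10⁻⁴ = 0.22134 m
Δh = 0.0119364 + 0.100928 + 0.22134 = 0.3342044 m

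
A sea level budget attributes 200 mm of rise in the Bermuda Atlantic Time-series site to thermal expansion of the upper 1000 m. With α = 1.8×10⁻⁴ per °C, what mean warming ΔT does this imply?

ΔT ≈ 1.11 K

ΔT = Δh/(αH) = 0.2 / (1.8×10⁻⁴ × 1000) ≈ 1.111 K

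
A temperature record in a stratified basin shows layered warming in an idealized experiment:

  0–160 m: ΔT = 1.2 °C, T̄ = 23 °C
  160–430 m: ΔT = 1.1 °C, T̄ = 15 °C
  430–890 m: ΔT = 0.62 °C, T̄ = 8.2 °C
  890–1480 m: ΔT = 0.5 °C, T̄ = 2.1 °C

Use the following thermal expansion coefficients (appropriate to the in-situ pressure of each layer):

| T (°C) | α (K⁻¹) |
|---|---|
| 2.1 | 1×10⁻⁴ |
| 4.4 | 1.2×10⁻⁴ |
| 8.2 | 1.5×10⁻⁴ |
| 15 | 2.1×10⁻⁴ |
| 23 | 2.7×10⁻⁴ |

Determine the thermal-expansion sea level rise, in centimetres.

19 cm of thermosteric rise

Layer 1 at 23 °C → α = 2.7×10⁻⁴ K⁻¹
Layer 2 at 15 °C → α = 2.1×10⁻⁴ K⁻¹
Layer 3 at 8.2 °C → α = 1.5×10⁻⁴ K⁻¹
Layer 4 at 2.1 °C → α = 1×10⁻⁴ K⁻¹
2.7×10⁻⁴ × 1.2 × 160 = 0.05184 m
Layer 2: 270 × 1.1 × 2.1×10⁻⁴ = 0.06237 m
1.5×10⁻⁴ × 0.62 × 460 = 0.04278 m
890–1480 m: 0.5 × 1×10⁻⁴ × 590 = 0.02950 m
Δh = 0.05184 + 0.06237 + 0.04278 + 0.02950 = 0.18649 m ≈ 19 cm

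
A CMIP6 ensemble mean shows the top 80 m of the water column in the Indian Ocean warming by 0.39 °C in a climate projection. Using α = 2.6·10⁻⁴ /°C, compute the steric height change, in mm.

8.1 mm

Δh = αΔT·H = 2.6×10⁻⁴ × 0.39 × 80 = 0.008112 m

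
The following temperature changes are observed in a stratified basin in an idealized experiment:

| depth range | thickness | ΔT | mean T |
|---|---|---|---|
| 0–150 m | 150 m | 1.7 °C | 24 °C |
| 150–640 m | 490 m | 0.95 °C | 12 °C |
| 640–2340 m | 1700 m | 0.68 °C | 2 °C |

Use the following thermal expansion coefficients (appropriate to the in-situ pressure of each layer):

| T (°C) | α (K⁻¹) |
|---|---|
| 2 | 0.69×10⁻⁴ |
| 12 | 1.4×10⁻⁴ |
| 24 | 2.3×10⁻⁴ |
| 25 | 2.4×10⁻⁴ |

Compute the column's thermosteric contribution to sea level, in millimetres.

Layer 1 at 24 °C → α = 2.3×10⁻⁴ K⁻¹
Layer 2 at 12 °C → α = 1.4×10⁻⁴ K⁻¹
Layer 3 at 2 °C → α = 0.69×10⁻⁴ K⁻¹
Layer 1: 1.7 × 2.3×10⁻⁴ × 150 = 0.05865 m
150–640 m: 0.95 × 1.4×10⁻⁴ × 490 = 0.06517 m
640–2340 m: 0.69×10⁻⁴ × 1700 × 0.68 = 0.079764 m
Δh = 0.05865 + 0.06517 + 0.079764 = 0.203584 m ≈ 204 mm

204 mm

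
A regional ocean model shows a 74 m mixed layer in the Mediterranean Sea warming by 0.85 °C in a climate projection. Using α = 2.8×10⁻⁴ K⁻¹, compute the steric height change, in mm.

about 17.6 mm

Δh = αΔT·H = 2.8×10⁻⁴ × 0.85 × 74 = 0.017612 m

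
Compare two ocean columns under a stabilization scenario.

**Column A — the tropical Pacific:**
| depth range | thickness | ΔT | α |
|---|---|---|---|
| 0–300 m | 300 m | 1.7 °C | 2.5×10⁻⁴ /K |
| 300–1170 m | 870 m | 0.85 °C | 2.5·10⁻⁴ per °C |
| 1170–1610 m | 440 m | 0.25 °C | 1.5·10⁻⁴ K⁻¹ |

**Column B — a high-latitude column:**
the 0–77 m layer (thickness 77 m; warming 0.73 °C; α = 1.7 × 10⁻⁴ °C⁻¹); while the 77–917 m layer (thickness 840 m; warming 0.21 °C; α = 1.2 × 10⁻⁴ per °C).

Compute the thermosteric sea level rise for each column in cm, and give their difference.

A: 33 cm; B: 3.1 cm; difference 30 cm

A Layer 1: 300 × 2.5×10⁻⁴ × 1.7 = 0.12750 m
A Layer 2: 0.85 × 870 × 2.5×10⁻⁴ = 0.184875 m
A Layer 3: 0.25 × 1.5×10⁻⁴ × 440 = 0.01650 m
A total: 0.328875 m
B 0–77 m: 77 × 1.7×10⁻⁴ × 0.73 = 0.0095557 m
B 77–917 m: 0.21 × 1.2×10⁻⁴ × 840 = 0.021168 m
B total: 0.0307237 m
Difference: 0.328875 − 0.0307237 = 0.2981513 m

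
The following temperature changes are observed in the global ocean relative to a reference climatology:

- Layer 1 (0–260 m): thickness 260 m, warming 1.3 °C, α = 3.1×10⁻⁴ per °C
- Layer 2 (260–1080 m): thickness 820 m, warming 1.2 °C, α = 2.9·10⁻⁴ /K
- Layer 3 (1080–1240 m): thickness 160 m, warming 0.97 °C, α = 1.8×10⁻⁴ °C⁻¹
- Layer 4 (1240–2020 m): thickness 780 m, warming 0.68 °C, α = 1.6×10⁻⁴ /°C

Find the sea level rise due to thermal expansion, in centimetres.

0–260 m: 3.1×10⁻⁴ × 1.3 × 260 = 0.10478 m
Layer 2: 1.2 × 2.9×10⁻⁴ × 820 = 0.28536 m
Layer 3: 0.97 × 1.8×10⁻⁴ × 160 = 0.027936 m
Layer 4: 1.6×10⁻⁴ × 0.68 × 780 = 0.084864 m
Δh = 0.10478 + 0.28536 + 0.027936 + 0.084864 = 0.50294 m ≈ 50.3 cm

50.3 cm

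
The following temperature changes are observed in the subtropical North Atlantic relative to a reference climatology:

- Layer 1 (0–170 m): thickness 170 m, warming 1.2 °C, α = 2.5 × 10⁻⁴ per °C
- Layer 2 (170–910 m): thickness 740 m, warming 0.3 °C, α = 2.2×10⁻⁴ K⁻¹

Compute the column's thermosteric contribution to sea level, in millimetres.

100 mm of thermosteric rise

1.2 × 2.5×10⁻⁴ × 170 = 0.05100 m
170–910 m: 740 × 0.3 × 2.2×10⁻⁴ = 0.04884 m
Δh = 0.05100 + 0.04884 = 0.09984 m ≈ 100 mm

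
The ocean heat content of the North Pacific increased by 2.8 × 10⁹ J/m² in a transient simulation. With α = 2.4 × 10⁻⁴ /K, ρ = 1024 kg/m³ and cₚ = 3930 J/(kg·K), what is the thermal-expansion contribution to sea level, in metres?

Δh = αQ/(ρcₚ) = 2.4×10⁻⁴ × 2.8×10⁹ / (1024 × 3930) ≈ 0.16698 m

about 0.167 m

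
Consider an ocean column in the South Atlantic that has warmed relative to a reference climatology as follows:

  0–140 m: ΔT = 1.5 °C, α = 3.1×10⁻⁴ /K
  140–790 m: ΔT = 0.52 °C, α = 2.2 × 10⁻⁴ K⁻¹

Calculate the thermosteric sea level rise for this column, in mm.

139 mm of thermosteric rise

0–140 m: 140 × 1.5 × 3.1×10⁻⁴ = 0.06510 m
Layer 2: 2.2×10⁻⁴ × 650 × 0.52 = 0.07436 m
Δh = 0.06510 + 0.07436 = 0.13946 m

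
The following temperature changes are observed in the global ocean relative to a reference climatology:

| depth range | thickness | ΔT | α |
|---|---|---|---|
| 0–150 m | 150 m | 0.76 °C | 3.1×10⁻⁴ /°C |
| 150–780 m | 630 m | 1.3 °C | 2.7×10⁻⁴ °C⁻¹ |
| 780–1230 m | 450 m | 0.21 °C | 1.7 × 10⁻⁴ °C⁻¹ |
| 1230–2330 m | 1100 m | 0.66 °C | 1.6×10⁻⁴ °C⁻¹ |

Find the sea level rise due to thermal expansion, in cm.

about 39 cm

3.1×10⁻⁴ × 0.76 × 150 = 0.03534 m
Layer 2: 2.7×10⁻⁴ × 1.3 × 630 = 0.22113 m
780–1230 m: 0.21 × 1.7×10⁻⁴ × 450 = 0.016065 m
1230–2330 m: 1.6×10⁻⁴ × 1100 × 0.66 = 0.11616 m
Δh = 0.03534 + 0.22113 + 0.016065 + 0.11616 = 0.388695 m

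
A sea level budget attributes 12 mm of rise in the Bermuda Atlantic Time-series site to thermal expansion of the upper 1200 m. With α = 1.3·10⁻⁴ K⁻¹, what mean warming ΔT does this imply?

ΔT = Δh/(αH) = 0.012 / (1.3×10⁻⁴ × 1200) ≈ 0.07692 °C

about 0.0769 °C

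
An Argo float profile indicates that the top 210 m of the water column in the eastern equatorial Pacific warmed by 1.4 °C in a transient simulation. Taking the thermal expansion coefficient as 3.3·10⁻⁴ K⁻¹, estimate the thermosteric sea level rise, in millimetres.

Δh = αΔT·H = 3.3×10⁻⁴ × 1.4 × 210 = 0.09702 m

Δh = 97 mm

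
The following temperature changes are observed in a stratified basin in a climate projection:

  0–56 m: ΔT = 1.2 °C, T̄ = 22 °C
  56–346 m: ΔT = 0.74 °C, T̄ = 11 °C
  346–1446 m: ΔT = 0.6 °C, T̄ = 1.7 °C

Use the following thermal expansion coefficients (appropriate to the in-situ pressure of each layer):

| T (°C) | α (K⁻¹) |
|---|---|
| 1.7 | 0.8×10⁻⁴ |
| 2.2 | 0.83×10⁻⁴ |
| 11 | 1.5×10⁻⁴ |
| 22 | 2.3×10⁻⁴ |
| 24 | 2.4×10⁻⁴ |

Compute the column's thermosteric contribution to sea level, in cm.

Δh ≈ 10.0 cm

Layer 1 at 22 °C → α = 2.3×10⁻⁴ K⁻¹
Layer 2 at 11 °C → α = 1.5×10⁻⁴ K⁻¹
Layer 3 at 1.7 °C → α = 0.8×10⁻⁴ K⁻¹
56 × 2.3×10⁻⁴ × 1.2 = 0.015456 m
290 × 1.5×10⁻⁴ × 0.74 = 0.03219 m
0.8×10⁻⁴ × 1100 × 0.6 = 0.05280 m
Δh = 0.015456 + 0.03219 + 0.05280 = 0.100446 m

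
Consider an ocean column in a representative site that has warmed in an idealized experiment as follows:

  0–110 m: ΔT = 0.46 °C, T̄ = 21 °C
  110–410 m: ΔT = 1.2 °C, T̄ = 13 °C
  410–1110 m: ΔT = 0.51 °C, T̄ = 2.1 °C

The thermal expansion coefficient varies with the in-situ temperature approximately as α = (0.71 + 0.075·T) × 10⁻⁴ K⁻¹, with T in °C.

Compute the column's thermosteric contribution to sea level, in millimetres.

about 100 mm

Layer 1: α = (0.71 + 0.075×21)×10⁻⁴ = 2.285×10⁻⁴ K⁻¹
Layer 2: α = (0.71 + 0.075×13)×10⁻⁴ = 1.685×10⁻⁴ K⁻¹
Layer 3: α = (0.71 + 0.075×2.1)×10⁻⁴ = 0.8675×10⁻⁴ K⁻¹
0.46 × 110 × 2.285×10⁻⁴ = 0.0115621 m
300 × 1.685×10⁻⁴ × 1.2 = 0.06066 m
Layer 3: 0.51 × 0.8675×10⁻⁴ × 700 = 0.03096975 m
Δh = 0.0115621 + 0.06066 + 0.03096975 = 0.10319185 m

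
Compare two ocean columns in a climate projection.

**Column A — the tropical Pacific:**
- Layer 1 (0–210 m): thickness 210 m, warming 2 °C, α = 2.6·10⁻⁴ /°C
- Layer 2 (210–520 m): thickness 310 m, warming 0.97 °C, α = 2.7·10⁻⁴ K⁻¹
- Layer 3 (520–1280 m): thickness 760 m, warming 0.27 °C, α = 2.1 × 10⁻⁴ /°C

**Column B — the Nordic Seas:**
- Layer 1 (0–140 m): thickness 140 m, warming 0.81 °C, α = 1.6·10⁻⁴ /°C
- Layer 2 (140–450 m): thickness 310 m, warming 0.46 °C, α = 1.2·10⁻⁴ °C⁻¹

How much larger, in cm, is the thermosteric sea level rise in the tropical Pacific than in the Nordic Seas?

19.8 cm

A Layer 1: 2 × 210 × 2.6×10⁻⁴ = 0.10920 m
A 210–520 m: 0.97 × 2.7×10⁻⁴ × 310 = 0.081189 m
A Layer 3: 2.1×10⁻⁴ × 760 × 0.27 = 0.043092 m
A total: 0.233481 m
B 0–140 m: 1.6×10⁻⁴ × 0.81 × 140 = 0.018144 m
B 1.2×10⁻⁴ × 0.46 × 310 = 0.017112 m
B total: 0.035256 m
Difference: 0.233481 − 0.035256 = 0.198225 m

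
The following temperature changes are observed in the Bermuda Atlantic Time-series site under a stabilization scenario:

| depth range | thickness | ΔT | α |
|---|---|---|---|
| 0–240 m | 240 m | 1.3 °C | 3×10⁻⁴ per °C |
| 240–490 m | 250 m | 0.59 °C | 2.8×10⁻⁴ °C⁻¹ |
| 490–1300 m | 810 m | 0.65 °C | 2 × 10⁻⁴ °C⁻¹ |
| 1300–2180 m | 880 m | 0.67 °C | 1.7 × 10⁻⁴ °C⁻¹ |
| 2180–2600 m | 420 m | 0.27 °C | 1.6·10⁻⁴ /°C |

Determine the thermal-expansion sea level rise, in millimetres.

Δh ≈ 359 mm

1.3 × 240 × 3×10⁻⁴ = 0.09360 m
2.8×10⁻⁴ × 0.59 × 250 = 0.04130 m
490–1300 m: 0.65 × 810 × 2×10⁻⁴ = 0.10530 m
880 × 1.7×10⁻⁴ × 0.67 = 0.100232 m
0.27 × 420 × 1.6×10⁻⁴ = 0.018144 m
Δh = 0.09360 + 0.04130 + 0.10530 + 0.100232 + 0.018144 = 0.358576 m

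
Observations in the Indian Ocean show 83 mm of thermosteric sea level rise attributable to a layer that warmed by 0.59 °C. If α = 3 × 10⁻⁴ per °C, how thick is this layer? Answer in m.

469 m

H = Δh/(αΔT) = 0.083 / (3×10⁻⁴ × 0.59) ≈ 468.9 m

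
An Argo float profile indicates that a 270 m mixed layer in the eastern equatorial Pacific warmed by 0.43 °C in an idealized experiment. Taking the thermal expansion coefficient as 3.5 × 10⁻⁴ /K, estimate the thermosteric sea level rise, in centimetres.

Δh = αΔT·H = 3.5×10⁻⁴ × 0.43 × 270 = 0.040635 m

4.06 cm of thermosteric rise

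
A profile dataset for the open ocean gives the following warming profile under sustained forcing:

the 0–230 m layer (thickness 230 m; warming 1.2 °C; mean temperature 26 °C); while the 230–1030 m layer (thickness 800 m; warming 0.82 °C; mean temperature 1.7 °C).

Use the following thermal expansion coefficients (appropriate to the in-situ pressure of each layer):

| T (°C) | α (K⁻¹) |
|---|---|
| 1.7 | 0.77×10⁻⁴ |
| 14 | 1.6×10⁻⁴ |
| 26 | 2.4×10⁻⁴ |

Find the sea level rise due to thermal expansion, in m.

Δh = 0.117 m

Layer 1 at 26 °C → α = 2.4×10⁻⁴ K⁻¹
Layer 2 at 1.7 °C → α = 0.77×10⁻⁴ K⁻¹
Layer 1: 230 × 2.4×10⁻⁴ × 1.2 = 0.06624 m
230–1030 m: 800 × 0.82 × 0.77×10⁻⁴ = 0.050512 m
Δh = 0.06624 + 0.050512 = 0.116752 m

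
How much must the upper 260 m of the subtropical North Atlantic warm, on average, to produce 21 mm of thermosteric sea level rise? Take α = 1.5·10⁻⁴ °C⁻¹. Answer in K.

0.54 K

ΔT = Δh/(αH) = 0.021 / (1.5×10⁻⁴ × 260) ≈ 0.5385 K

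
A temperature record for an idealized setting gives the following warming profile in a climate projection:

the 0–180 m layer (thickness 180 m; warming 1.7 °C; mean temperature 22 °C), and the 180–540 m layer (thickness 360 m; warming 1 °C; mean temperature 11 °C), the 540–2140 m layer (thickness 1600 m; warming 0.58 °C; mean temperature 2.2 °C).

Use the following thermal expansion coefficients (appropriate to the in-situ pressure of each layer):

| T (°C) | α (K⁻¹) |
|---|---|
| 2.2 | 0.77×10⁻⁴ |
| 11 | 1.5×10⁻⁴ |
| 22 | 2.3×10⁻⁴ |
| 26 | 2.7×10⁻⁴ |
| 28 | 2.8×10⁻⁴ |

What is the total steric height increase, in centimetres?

about 20 cm

Layer 1 at 22 °C → α = 2.3×10⁻⁴ K⁻¹
Layer 2 at 11 °C → α = 1.5×10⁻⁴ K⁻¹
Layer 3 at 2.2 °C → α = 0.77×10⁻⁴ K⁻¹
Layer 1: 2.3×10⁻⁴ × 1.7 × 180 = 0.07038 m
Layer 2: 1.5×10⁻⁴ × 1 × 360 = 0.05400 m
Layer 3: 1600 × 0.58 × 0.77×10⁻⁴ = 0.071456 m
Δh = 0.07038 + 0.05400 + 0.071456 = 0.195836 m ≈ 20 cm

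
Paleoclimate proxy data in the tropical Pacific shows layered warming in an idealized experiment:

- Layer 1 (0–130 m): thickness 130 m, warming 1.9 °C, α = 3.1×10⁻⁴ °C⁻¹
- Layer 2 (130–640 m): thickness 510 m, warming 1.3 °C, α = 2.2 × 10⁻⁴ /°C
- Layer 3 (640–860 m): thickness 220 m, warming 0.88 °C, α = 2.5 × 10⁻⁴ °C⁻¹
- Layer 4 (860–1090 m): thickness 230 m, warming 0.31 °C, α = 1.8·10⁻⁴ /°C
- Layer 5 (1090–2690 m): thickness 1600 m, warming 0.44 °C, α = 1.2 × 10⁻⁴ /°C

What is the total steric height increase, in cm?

Layer 1: 1.9 × 3.1×10⁻⁴ × 130 = 0.07657 m
Layer 2: 2.2×10⁻⁴ × 1.3 × 510 = 0.14586 m
Layer 3: 0.88 × 2.5×10⁻⁴ × 220 = 0.04840 m
860–1090 m: 0.31 × 1.8×10⁻⁴ × 230 = 0.012834 m
Layer 5: 0.44 × 1.2×10⁻⁴ × 1600 = 0.08448 m
Δh = 0.07657 + 0.14586 + 0.04840 + 0.012834 + 0.08448 = 0.368144 m ≈ 37 cm

Δh ≈ 37 cm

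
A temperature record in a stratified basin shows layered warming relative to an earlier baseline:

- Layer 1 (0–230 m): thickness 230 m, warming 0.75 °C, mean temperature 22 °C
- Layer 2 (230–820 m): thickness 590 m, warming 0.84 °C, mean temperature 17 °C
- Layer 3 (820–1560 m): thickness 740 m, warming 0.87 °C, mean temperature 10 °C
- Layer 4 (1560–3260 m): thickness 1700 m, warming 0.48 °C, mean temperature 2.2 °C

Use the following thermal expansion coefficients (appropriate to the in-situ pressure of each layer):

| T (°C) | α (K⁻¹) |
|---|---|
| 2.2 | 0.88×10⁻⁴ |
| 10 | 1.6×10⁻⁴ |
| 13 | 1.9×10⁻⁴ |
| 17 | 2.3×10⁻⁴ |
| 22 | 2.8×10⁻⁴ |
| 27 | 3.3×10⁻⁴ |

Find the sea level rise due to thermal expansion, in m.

0.337 m of thermosteric rise

Layer 1 at 22 °C → α = 2.8×10⁻⁴ K⁻¹
Layer 2 at 17 °C → α = 2.3×10⁻⁴ K⁻¹
Layer 3 at 10 °C → α = 1.6×10⁻⁴ K⁻¹
Layer 4 at 2.2 °C → α = 0.88×10⁻⁴ K⁻¹
0–230 m: 230 × 0.75 × 2.8×10⁻⁴ = 0.04830 m
0.84 × 2.3×10⁻⁴ × 590 = 0.113988 m
820–1560 m: 1.6×10⁻⁴ × 0.87 × 740 = 0.103008 m
0.48 × 0.88×10⁻⁴ × 1700 = 0.071808 m
Δh = 0.04830 + 0.113988 + 0.103008 + 0.071808 = 0.337104 m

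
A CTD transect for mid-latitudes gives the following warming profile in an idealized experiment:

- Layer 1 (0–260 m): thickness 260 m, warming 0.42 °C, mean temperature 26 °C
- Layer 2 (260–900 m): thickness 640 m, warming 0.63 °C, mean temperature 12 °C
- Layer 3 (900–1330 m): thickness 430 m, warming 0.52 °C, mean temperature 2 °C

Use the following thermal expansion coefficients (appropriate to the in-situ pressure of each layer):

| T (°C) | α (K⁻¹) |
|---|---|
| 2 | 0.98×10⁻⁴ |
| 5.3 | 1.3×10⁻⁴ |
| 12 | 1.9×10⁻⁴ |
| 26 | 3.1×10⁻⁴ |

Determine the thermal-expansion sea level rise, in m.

Layer 1 at 26 °C → α = 3.1×10⁻⁴ K⁻¹
Layer 2 at 12 °C → α = 1.9×10⁻⁴ K⁻¹
Layer 3 at 2 °C → α = 0.98×10⁻⁴ K⁻¹
3.1×10⁻⁴ × 0.42 × 260 = 0.033852 m
Layer 2: 1.9×10⁻⁴ × 0.63 × 640 = 0.076608 m
430 × 0.98×10⁻⁴ × 0.52 = 0.0219128 m
Δh = 0.033852 + 0.076608 + 0.0219128 = 0.1323728 m

0.13 m of thermosteric rise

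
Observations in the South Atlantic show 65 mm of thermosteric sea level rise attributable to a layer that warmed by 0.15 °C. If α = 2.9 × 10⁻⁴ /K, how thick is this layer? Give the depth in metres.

H = Δh/(αΔT) = 0.065 / (2.9×10⁻⁴ × 0.15) ≈ 1494 m

1490 m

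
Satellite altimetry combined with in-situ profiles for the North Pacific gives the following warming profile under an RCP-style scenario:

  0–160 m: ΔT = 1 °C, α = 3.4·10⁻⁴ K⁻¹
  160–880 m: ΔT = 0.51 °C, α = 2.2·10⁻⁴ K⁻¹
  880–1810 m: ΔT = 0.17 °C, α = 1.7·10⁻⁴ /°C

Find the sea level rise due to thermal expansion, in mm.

Δh = 160 mm

0–160 m: 160 × 1 × 3.4×10⁻⁴ = 0.05440 m
Layer 2: 720 × 0.51 × 2.2×10⁻⁴ = 0.080784 m
1.7×10⁻⁴ × 930 × 0.17 = 0.026877 m
Δh = 0.05440 + 0.080784 + 0.026877 = 0.162061 m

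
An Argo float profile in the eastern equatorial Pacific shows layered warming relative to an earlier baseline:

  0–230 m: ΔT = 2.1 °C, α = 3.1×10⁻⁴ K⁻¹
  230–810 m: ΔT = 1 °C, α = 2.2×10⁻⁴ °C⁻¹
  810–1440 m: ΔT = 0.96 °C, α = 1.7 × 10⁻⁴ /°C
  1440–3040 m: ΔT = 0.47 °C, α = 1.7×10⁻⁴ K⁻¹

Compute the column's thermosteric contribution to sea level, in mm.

230 × 2.1 × 3.1×10⁻⁴ = 0.14973 m
Layer 2: 580 × 2.2×10⁻⁴ × 1 = 0.12760 m
1.7×10⁻⁴ × 630 × 0.96 = 0.102816 m
1440–3040 m: 1600 × 0.47 × 1.7×10⁻⁴ = 0.12784 m
Δh = 0.14973 + 0.12760 + 0.102816 + 0.12784 = 0.507986 m ≈ 510 mm

510 mm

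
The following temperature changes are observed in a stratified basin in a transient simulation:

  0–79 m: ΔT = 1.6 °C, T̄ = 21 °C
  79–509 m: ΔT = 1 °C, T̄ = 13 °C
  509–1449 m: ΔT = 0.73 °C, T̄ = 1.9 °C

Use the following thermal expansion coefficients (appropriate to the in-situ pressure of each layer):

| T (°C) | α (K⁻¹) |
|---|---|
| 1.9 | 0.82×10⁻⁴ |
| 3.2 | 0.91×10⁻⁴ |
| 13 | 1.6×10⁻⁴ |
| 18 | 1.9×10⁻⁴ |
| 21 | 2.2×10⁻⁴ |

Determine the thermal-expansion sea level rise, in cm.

Layer 1 at 21 °C → α = 2.2×10⁻⁴ K⁻¹
Layer 2 at 13 °C → α = 1.6×10⁻⁴ K⁻¹
Layer 3 at 1.9 °C → α = 0.82×10⁻⁴ K⁻¹
79 × 2.2×10⁻⁴ × 1.6 = 0.027808 m
Layer 2: 1 × 1.6×10⁻⁴ × 430 = 0.06880 m
940 × 0.82×10⁻⁴ × 0.73 = 0.0562684 m
Δh = 0.027808 + 0.06880 + 0.0562684 = 0.1528764 m

15.3 cm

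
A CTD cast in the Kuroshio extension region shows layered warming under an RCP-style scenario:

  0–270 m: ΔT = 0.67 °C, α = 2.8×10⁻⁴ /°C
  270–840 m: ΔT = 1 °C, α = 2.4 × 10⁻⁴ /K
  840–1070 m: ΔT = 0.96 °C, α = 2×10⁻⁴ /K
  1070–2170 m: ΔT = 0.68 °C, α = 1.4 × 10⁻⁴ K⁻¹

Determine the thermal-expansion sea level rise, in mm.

0–270 m: 0.67 × 270 × 2.8×10⁻⁴ = 0.050652 m
Layer 2: 2.4×10⁻⁴ × 1 × 570 = 0.13680 m
2×10⁻⁴ × 0.96 × 230 = 0.04416 m
1100 × 0.68 × 1.4×10⁻⁴ = 0.10472 m
Δh = 0.050652 + 0.13680 + 0.04416 + 0.10472 = 0.336332 m ≈ 336 mm

336 mm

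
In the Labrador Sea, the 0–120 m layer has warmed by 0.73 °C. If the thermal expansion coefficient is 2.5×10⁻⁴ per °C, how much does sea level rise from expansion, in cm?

about 2.2 cm

Δh = αΔT·H = 2.5×10⁻⁴ × 0.73 × 120 = 0.02190 m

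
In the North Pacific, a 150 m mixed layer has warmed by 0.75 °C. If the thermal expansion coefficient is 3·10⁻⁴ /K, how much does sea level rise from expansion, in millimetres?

Δh ≈ 34 mm

Δh = αΔT·H = 3×10⁻⁴ × 0.75 × 150 = 0.03375 m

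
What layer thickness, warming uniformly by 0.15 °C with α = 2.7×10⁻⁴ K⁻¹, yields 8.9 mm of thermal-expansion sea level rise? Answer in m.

H = Δh/(αΔT) = 0.0089 / (2.7×10⁻⁴ × 0.15) ≈ 219.8 m

220 m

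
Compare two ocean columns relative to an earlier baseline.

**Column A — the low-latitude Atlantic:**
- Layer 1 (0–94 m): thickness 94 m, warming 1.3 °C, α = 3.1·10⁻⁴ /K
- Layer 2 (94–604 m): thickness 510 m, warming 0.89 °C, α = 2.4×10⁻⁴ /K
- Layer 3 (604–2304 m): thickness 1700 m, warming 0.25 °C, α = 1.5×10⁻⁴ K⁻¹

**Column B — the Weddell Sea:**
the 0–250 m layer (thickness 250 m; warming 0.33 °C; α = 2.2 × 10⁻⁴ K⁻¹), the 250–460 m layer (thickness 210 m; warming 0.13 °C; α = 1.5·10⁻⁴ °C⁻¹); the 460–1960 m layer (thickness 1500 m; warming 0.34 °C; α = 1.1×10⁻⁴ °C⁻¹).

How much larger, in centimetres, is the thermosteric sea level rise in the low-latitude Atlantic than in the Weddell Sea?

13.2 cm larger

A 3.1×10⁻⁴ × 94 × 1.3 = 0.037882 m
A 0.89 × 510 × 2.4×10⁻⁴ = 0.108936 m
A 604–2304 m: 0.25 × 1700 × 1.5×10⁻⁴ = 0.06375 m
A total: 0.210568 m
B 0–250 m: 2.2×10⁻⁴ × 250 × 0.33 = 0.01815 m
B 250–460 m: 210 × 0.13 × 1.5×10⁻⁴ = 0.004095 m
B 460–1960 m: 1500 × 0.34 × 1.1×10⁻⁴ = 0.05610 m
B total: 0.078345 m
Difference: 0.210568 − 0.078345 = 0.132223 m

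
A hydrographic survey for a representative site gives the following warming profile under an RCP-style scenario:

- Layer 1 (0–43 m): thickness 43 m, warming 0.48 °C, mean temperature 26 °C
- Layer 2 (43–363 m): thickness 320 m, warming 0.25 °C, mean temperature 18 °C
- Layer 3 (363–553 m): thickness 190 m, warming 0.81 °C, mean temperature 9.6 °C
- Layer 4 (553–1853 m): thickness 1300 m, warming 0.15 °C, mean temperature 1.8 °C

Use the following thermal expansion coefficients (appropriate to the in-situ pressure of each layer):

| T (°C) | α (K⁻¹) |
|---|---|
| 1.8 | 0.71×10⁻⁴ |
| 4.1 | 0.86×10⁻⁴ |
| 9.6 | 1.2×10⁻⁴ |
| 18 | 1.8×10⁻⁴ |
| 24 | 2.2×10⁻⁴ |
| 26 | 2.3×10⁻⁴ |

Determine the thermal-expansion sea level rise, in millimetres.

Layer 1 at 26 °C → α = 2.3×10⁻⁴ K⁻¹
Layer 2 at 18 °C → α = 1.8×10⁻⁴ K⁻¹
Layer 3 at 9.6 °C → α = 1.2×10⁻⁴ K⁻¹
Layer 4 at 1.8 °C → α = 0.71×10⁻⁴ K⁻¹
43 × 2.3×10⁻⁴ × 0.48 = 0.0047472 m
320 × 1.8×10⁻⁴ × 0.25 = 0.01440 m
Layer 3: 190 × 0.81 × 1.2×10⁻⁴ = 0.018468 m
Layer 4: 0.71×10⁻⁴ × 1300 × 0.15 = 0.013845 m
Δh = 0.0047472 + 0.01440 + 0.018468 + 0.013845 = 0.0514602 m

about 51.5 mm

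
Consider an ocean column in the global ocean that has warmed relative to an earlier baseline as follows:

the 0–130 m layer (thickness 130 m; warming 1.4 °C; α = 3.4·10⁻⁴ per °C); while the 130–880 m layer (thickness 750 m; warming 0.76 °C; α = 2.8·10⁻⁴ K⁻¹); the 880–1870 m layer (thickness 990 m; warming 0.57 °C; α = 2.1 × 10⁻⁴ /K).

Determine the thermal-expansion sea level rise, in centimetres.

34 cm

130 × 3.4×10⁻⁴ × 1.4 = 0.06188 m
130–880 m: 750 × 0.76 × 2.8×10⁻⁴ = 0.15960 m
Layer 3: 2.1×10⁻⁴ × 990 × 0.57 = 0.118503 m
Δh = 0.06188 + 0.15960 + 0.118503 = 0.339983 m ≈ 34 cm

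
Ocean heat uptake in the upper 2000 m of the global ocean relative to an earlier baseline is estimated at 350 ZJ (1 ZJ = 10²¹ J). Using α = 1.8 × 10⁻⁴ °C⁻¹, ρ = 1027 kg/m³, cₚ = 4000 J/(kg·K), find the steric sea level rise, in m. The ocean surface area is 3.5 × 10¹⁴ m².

Per unit area: Q = 350×10²¹ / (3.5×10¹⁴) = 1×10⁹ J/m²
Δh = αQ/(ρcₚ) = 1.8×10⁻⁴ × 1×10⁹ / (1027 × 4000) ≈ 0.043817 m

0.044 m of thermosteric rise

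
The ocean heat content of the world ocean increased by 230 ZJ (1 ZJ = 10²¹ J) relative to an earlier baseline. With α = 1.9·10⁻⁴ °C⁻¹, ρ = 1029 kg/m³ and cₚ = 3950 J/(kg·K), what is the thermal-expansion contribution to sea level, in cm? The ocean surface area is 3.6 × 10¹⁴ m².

3.0 cm of thermosteric rise

Per unit area: Q = 230×10²¹ / (3.6×10¹⁴) ≈ 6.389×10⁸ J/m²
Δh = αQ/(ρcₚ) = 1.9×10⁻⁴ × 6.389×10⁸ / (1029 × 3950) ≈ 0.029866 m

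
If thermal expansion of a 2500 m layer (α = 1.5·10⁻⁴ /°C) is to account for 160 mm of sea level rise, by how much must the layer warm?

0.43 K

ΔT = Δh/(αH) = 0.16 / (1.5×10⁻⁴ × 2500) ≈ 0.4267 K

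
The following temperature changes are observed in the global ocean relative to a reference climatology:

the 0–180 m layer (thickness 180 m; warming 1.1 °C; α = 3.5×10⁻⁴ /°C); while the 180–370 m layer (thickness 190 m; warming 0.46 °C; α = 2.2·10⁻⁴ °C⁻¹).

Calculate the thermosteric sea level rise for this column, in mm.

Δh ≈ 89 mm

Layer 1: 180 × 1.1 × 3.5×10⁻⁴ = 0.06930 m
190 × 0.46 × 2.2×10⁻⁴ = 0.019228 m
Δh = 0.06930 + 0.019228 = 0.088528 m ≈ 89 mm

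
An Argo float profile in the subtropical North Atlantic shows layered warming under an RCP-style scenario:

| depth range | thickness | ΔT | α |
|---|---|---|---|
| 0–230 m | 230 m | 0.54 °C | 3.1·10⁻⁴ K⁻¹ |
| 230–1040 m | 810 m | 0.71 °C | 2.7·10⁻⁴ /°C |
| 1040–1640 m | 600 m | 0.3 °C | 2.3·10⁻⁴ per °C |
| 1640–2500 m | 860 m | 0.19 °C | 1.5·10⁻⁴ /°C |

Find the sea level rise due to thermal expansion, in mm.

260 mm of thermosteric rise

0.54 × 3.1×10⁻⁴ × 230 = 0.038502 m
230–1040 m: 810 × 0.71 × 2.7×10⁻⁴ = 0.155277 m
2.3×10⁻⁴ × 600 × 0.3 = 0.04140 m
Layer 4: 860 × 1.5×10⁻⁴ × 0.19 = 0.02451 m
Δh = 0.038502 + 0.155277 + 0.04140 + 0.02451 = 0.259689 m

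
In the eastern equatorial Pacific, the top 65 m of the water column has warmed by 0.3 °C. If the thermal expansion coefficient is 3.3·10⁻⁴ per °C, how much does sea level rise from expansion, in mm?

Δh = αΔT·H = 3.3×10⁻⁴ × 0.3 × 65 = 0.006435 m

Δh = 6.44 mm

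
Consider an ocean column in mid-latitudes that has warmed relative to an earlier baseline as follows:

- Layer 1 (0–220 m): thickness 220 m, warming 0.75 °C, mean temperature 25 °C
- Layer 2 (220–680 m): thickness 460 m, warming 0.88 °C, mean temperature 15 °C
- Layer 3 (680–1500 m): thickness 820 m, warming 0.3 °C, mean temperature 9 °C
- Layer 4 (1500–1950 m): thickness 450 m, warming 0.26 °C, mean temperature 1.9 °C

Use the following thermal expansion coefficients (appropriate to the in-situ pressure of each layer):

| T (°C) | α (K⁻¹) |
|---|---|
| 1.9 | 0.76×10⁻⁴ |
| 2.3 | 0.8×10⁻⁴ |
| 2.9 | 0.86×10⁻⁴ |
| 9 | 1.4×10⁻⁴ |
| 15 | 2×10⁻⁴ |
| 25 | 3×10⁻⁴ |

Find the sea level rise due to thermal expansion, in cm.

Layer 1 at 25 °C → α = 3×10⁻⁴ K⁻¹
Layer 2 at 15 °C → α = 2×10⁻⁴ K⁻¹
Layer 3 at 9 °C → α = 1.4×10⁻⁴ K⁻¹
Layer 4 at 1.9 °C → α = 0.76×10⁻⁴ K⁻¹
Layer 1: 0.75 × 220 × 3×10⁻⁴ = 0.04950 m
Layer 2: 0.88 × 460 × 2×10⁻⁴ = 0.08096 m
680–1500 m: 0.3 × 820 × 1.4×10⁻⁴ = 0.03444 m
Layer 4: 450 × 0.76×10⁻⁴ × 0.26 = 0.008892 m
Δh = 0.04950 + 0.08096 + 0.03444 + 0.008892 = 0.173792 m

17 cm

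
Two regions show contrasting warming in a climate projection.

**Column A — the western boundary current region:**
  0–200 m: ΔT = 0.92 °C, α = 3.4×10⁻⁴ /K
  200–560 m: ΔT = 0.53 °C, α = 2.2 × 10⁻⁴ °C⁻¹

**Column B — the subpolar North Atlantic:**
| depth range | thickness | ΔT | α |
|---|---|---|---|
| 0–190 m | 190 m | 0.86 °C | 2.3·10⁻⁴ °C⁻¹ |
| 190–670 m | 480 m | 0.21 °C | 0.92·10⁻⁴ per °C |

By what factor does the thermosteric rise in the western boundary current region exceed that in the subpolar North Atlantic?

≈ 2.2×

A 200 × 0.92 × 3.4×10⁻⁴ = 0.06256 m
A 0.53 × 360 × 2.2×10⁻⁴ = 0.041976 m
A total: 0.104536 m
B Layer 1: 190 × 2.3×10⁻⁴ × 0.86 = 0.037582 m
B 0.92×10⁻⁴ × 480 × 0.21 = 0.0092736 m
B total: 0.0468556 m
Ratio: 0.104536 / 0.0468556 ≈ 2.231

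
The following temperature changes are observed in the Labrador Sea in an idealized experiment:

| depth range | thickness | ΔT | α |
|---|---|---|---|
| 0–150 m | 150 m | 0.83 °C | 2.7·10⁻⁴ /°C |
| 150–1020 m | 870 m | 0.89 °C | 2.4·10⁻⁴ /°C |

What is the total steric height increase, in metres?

0.83 × 150 × 2.7×10⁻⁴ = 0.033615 m
150–1020 m: 870 × 0.89 × 2.4×10⁻⁴ = 0.185832 m
Δh = 0.033615 + 0.185832 = 0.219447 m ≈ 0.219 m

0.219 m of thermosteric rise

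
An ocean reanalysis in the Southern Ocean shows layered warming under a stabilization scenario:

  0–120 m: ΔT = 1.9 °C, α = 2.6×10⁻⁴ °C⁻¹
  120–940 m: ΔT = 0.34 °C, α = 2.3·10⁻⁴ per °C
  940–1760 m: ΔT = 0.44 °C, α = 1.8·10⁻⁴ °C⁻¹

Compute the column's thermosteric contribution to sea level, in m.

Δh ≈ 0.188 m

Layer 1: 120 × 1.9 × 2.6×10⁻⁴ = 0.05928 m
Layer 2: 820 × 2.3×10⁻⁴ × 0.34 = 0.064124 m
0.44 × 1.8×10⁻⁴ × 820 = 0.064944 m
Δh = 0.05928 + 0.064124 + 0.064944 = 0.188348 m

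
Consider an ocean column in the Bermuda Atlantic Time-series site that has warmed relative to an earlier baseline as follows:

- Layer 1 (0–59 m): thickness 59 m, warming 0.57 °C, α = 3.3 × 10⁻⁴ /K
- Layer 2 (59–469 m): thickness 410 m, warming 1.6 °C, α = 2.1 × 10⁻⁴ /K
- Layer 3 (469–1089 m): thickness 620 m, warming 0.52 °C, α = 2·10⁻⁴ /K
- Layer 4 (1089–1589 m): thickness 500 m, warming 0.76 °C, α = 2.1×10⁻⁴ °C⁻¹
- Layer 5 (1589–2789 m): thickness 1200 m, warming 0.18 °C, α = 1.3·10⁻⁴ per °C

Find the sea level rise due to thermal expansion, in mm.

0–59 m: 59 × 0.57 × 3.3×10⁻⁴ = 0.0110979 m
59–469 m: 1.6 × 2.1×10⁻⁴ × 410 = 0.13776 m
2×10⁻⁴ × 620 × 0.52 = 0.06448 m
0.76 × 500 × 2.1×10⁻⁴ = 0.07980 m
1589–2789 m: 1200 × 0.18 × 1.3×10⁻⁴ = 0.02808 m
Δh = 0.0110979 + 0.13776 + 0.06448 + 0.07980 + 0.02808 = 0.3212179 m

Δh ≈ 320 mm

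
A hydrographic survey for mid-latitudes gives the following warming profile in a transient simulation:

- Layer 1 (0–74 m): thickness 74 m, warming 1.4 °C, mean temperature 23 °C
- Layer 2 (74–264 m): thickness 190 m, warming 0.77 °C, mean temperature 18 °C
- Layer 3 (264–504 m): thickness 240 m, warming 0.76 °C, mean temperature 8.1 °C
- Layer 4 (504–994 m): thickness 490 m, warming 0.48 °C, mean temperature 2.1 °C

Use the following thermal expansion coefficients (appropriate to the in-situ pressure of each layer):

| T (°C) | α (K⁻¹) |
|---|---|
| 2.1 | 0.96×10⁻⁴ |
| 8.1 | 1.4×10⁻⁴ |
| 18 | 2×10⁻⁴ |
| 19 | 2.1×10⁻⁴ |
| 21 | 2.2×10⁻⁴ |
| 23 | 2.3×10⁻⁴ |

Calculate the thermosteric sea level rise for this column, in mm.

Δh ≈ 101 mm

Layer 1 at 23 °C → α = 2.3×10⁻⁴ K⁻¹
Layer 2 at 18 °C → α = 2×10⁻⁴ K⁻¹
Layer 3 at 8.1 °C → α = 1.4×10⁻⁴ K⁻¹
Layer 4 at 2.1 °C → α = 0.96×10⁻⁴ K⁻¹
Layer 1: 1.4 × 74 × 2.3×10⁻⁴ = 0.023828 m
2×10⁻⁴ × 0.77 × 190 = 0.02926 m
264–504 m: 1.4×10⁻⁴ × 240 × 0.76 = 0.025536 m
Layer 4: 0.96×10⁻⁴ × 490 × 0.48 = 0.0225792 m
Δh = 0.023828 + 0.02926 + 0.025536 + 0.0225792 = 0.1012032 m ≈ 101 mm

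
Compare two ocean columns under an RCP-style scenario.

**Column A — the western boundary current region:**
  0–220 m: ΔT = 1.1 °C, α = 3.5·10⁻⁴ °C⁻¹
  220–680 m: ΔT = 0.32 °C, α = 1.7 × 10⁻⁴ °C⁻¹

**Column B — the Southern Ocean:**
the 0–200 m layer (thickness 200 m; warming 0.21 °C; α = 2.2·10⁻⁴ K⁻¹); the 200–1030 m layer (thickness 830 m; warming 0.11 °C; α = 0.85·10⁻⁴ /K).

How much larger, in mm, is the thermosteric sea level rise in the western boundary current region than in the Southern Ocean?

A 3.5×10⁻⁴ × 220 × 1.1 = 0.08470 m
A Layer 2: 0.32 × 460 × 1.7×10⁻⁴ = 0.025024 m
A total: 0.109724 m
B 0.21 × 2.2×10⁻⁴ × 200 = 0.00924 m
B 200–1030 m: 830 × 0.11 × 0.85×10⁻⁴ = 0.0077605 m
B total: 0.0170005 m
Difference: 0.109724 − 0.0170005 = 0.0927235 m

92.7 mm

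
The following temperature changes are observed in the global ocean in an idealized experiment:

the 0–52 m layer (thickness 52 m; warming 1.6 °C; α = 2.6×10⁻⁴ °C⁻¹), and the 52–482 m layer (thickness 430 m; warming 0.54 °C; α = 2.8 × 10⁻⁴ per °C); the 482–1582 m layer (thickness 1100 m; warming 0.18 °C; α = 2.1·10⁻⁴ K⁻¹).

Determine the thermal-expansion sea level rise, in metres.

52 × 1.6 × 2.6×10⁻⁴ = 0.021632 m
0.54 × 430 × 2.8×10⁻⁴ = 0.065016 m
482–1582 m: 0.18 × 1100 × 2.1×10⁻⁴ = 0.04158 m
Δh = 0.021632 + 0.065016 + 0.04158 = 0.128228 m

0.13 m of thermosteric rise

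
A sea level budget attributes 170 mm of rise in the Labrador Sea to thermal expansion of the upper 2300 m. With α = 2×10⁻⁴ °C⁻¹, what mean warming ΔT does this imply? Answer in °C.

ΔT = Δh/(αH) = 0.17 / (2×10⁻⁴ × 2300) ≈ 0.3696 °C

0.370 °C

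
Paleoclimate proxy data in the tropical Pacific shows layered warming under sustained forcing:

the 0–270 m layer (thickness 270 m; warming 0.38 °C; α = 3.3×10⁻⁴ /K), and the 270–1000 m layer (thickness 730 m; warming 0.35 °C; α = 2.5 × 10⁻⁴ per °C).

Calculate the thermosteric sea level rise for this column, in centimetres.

about 9.77 cm

Layer 1: 3.3×10⁻⁴ × 270 × 0.38 = 0.033858 m
Layer 2: 730 × 2.5×10⁻⁴ × 0.35 = 0.063875 m
Δh = 0.033858 + 0.063875 = 0.097733 m ≈ 9.77 cm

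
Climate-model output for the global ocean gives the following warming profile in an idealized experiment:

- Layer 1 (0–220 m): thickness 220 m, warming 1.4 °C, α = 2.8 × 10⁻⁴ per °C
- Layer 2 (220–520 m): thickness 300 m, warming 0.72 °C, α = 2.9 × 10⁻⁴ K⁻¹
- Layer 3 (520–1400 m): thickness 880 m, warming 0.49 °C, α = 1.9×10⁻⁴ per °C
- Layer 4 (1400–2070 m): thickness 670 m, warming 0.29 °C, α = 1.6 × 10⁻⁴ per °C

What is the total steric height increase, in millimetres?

262 mm of thermosteric rise

0–220 m: 2.8×10⁻⁴ × 1.4 × 220 = 0.08624 m
0.72 × 2.9×10⁻⁴ × 300 = 0.06264 m
520–1400 m: 1.9×10⁻⁴ × 880 × 0.49 = 0.081928 m
Layer 4: 0.29 × 1.6×10⁻⁴ × 670 = 0.031088 m
Δh = 0.08624 + 0.06264 + 0.081928 + 0.031088 = 0.261896 m ≈ 262 mm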